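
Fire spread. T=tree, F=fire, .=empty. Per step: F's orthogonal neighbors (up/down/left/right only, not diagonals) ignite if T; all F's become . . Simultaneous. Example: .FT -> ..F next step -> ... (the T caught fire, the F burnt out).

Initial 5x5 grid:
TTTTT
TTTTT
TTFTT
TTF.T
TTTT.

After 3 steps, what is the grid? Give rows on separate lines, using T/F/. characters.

Step 1: 5 trees catch fire, 2 burn out
  TTTTT
  TTFTT
  TF.FT
  TF..T
  TTFT.
Step 2: 8 trees catch fire, 5 burn out
  TTFTT
  TF.FT
  F...F
  F...T
  TF.F.
Step 3: 6 trees catch fire, 8 burn out
  TF.FT
  F...F
  .....
  ....F
  F....

TF.FT
F...F
.....
....F
F....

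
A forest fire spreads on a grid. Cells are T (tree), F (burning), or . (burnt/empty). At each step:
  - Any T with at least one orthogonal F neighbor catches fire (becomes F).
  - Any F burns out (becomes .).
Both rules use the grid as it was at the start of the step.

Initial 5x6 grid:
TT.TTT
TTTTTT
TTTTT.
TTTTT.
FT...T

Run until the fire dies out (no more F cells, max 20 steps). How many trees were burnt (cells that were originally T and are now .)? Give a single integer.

Answer: 22

Derivation:
Step 1: +2 fires, +1 burnt (F count now 2)
Step 2: +2 fires, +2 burnt (F count now 2)
Step 3: +3 fires, +2 burnt (F count now 3)
Step 4: +4 fires, +3 burnt (F count now 4)
Step 5: +4 fires, +4 burnt (F count now 4)
Step 6: +2 fires, +4 burnt (F count now 2)
Step 7: +2 fires, +2 burnt (F count now 2)
Step 8: +2 fires, +2 burnt (F count now 2)
Step 9: +1 fires, +2 burnt (F count now 1)
Step 10: +0 fires, +1 burnt (F count now 0)
Fire out after step 10
Initially T: 23, now '.': 29
Total burnt (originally-T cells now '.'): 22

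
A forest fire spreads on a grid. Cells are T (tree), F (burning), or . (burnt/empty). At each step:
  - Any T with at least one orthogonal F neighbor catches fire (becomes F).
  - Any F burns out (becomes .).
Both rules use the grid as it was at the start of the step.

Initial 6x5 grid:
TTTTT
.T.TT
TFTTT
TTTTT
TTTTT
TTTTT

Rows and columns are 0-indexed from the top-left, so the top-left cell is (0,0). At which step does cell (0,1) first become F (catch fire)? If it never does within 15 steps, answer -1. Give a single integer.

Step 1: cell (0,1)='T' (+4 fires, +1 burnt)
Step 2: cell (0,1)='F' (+5 fires, +4 burnt)
  -> target ignites at step 2
Step 3: cell (0,1)='.' (+8 fires, +5 burnt)
Step 4: cell (0,1)='.' (+6 fires, +8 burnt)
Step 5: cell (0,1)='.' (+3 fires, +6 burnt)
Step 6: cell (0,1)='.' (+1 fires, +3 burnt)
Step 7: cell (0,1)='.' (+0 fires, +1 burnt)
  fire out at step 7

2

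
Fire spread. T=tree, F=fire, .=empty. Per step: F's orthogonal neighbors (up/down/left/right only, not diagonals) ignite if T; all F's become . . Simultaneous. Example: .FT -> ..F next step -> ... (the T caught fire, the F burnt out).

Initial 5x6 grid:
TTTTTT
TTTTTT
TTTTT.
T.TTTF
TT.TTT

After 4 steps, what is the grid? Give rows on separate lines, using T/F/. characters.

Step 1: 2 trees catch fire, 1 burn out
  TTTTTT
  TTTTTT
  TTTTT.
  T.TTF.
  TT.TTF
Step 2: 3 trees catch fire, 2 burn out
  TTTTTT
  TTTTTT
  TTTTF.
  T.TF..
  TT.TF.
Step 3: 4 trees catch fire, 3 burn out
  TTTTTT
  TTTTFT
  TTTF..
  T.F...
  TT.F..
Step 4: 4 trees catch fire, 4 burn out
  TTTTFT
  TTTF.F
  TTF...
  T.....
  TT....

TTTTFT
TTTF.F
TTF...
T.....
TT....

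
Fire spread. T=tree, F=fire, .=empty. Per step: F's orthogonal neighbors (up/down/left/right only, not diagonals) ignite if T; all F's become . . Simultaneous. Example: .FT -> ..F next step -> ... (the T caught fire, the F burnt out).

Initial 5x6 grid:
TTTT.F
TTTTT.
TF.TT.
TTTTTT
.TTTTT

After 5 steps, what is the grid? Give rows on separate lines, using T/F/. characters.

Step 1: 3 trees catch fire, 2 burn out
  TTTT..
  TFTTT.
  F..TT.
  TFTTTT
  .TTTTT
Step 2: 6 trees catch fire, 3 burn out
  TFTT..
  F.FTT.
  ...TT.
  F.FTTT
  .FTTTT
Step 3: 5 trees catch fire, 6 burn out
  F.FT..
  ...FT.
  ...TT.
  ...FTT
  ..FTTT
Step 4: 5 trees catch fire, 5 burn out
  ...F..
  ....F.
  ...FT.
  ....FT
  ...FTT
Step 5: 3 trees catch fire, 5 burn out
  ......
  ......
  ....F.
  .....F
  ....FT

......
......
....F.
.....F
....FT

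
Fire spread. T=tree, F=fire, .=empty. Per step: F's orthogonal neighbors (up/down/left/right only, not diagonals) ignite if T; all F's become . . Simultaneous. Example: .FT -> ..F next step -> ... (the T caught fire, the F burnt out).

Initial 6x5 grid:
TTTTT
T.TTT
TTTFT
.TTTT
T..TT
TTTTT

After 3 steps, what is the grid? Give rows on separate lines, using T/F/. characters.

Step 1: 4 trees catch fire, 1 burn out
  TTTTT
  T.TFT
  TTF.F
  .TTFT
  T..TT
  TTTTT
Step 2: 7 trees catch fire, 4 burn out
  TTTFT
  T.F.F
  TF...
  .TF.F
  T..FT
  TTTTT
Step 3: 6 trees catch fire, 7 burn out
  TTF.F
  T....
  F....
  .F...
  T...F
  TTTFT

TTF.F
T....
F....
.F...
T...F
TTTFT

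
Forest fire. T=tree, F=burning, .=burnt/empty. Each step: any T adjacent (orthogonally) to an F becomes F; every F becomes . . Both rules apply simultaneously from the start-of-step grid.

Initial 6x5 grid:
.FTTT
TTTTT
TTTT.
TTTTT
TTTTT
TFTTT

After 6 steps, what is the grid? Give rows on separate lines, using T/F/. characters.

Step 1: 5 trees catch fire, 2 burn out
  ..FTT
  TFTTT
  TTTT.
  TTTTT
  TFTTT
  F.FTT
Step 2: 8 trees catch fire, 5 burn out
  ...FT
  F.FTT
  TFTT.
  TFTTT
  F.FTT
  ...FT
Step 3: 8 trees catch fire, 8 burn out
  ....F
  ...FT
  F.FT.
  F.FTT
  ...FT
  ....F
Step 4: 4 trees catch fire, 8 burn out
  .....
  ....F
  ...F.
  ...FT
  ....F
  .....
Step 5: 1 trees catch fire, 4 burn out
  .....
  .....
  .....
  ....F
  .....
  .....
Step 6: 0 trees catch fire, 1 burn out
  .....
  .....
  .....
  .....
  .....
  .....

.....
.....
.....
.....
.....
.....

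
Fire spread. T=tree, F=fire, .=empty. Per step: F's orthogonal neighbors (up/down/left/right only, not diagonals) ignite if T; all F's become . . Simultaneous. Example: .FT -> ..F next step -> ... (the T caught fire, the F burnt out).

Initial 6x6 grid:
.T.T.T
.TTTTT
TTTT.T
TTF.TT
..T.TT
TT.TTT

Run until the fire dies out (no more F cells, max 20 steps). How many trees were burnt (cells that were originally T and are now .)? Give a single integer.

Step 1: +3 fires, +1 burnt (F count now 3)
Step 2: +4 fires, +3 burnt (F count now 4)
Step 3: +3 fires, +4 burnt (F count now 3)
Step 4: +3 fires, +3 burnt (F count now 3)
Step 5: +1 fires, +3 burnt (F count now 1)
Step 6: +2 fires, +1 burnt (F count now 2)
Step 7: +1 fires, +2 burnt (F count now 1)
Step 8: +2 fires, +1 burnt (F count now 2)
Step 9: +2 fires, +2 burnt (F count now 2)
Step 10: +1 fires, +2 burnt (F count now 1)
Step 11: +1 fires, +1 burnt (F count now 1)
Step 12: +0 fires, +1 burnt (F count now 0)
Fire out after step 12
Initially T: 25, now '.': 34
Total burnt (originally-T cells now '.'): 23

Answer: 23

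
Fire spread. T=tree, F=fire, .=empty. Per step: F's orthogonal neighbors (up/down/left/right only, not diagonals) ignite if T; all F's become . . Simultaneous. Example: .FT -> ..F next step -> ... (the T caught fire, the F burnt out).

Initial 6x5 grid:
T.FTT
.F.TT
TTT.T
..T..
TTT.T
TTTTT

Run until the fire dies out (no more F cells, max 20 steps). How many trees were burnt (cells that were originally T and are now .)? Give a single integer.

Answer: 18

Derivation:
Step 1: +2 fires, +2 burnt (F count now 2)
Step 2: +4 fires, +2 burnt (F count now 4)
Step 3: +2 fires, +4 burnt (F count now 2)
Step 4: +2 fires, +2 burnt (F count now 2)
Step 5: +2 fires, +2 burnt (F count now 2)
Step 6: +3 fires, +2 burnt (F count now 3)
Step 7: +2 fires, +3 burnt (F count now 2)
Step 8: +1 fires, +2 burnt (F count now 1)
Step 9: +0 fires, +1 burnt (F count now 0)
Fire out after step 9
Initially T: 19, now '.': 29
Total burnt (originally-T cells now '.'): 18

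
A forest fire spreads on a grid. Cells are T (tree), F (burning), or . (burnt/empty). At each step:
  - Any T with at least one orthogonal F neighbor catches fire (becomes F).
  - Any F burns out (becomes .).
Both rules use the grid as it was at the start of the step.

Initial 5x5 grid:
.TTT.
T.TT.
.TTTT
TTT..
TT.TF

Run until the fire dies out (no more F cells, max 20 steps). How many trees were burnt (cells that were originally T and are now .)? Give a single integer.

Answer: 1

Derivation:
Step 1: +1 fires, +1 burnt (F count now 1)
Step 2: +0 fires, +1 burnt (F count now 0)
Fire out after step 2
Initially T: 16, now '.': 10
Total burnt (originally-T cells now '.'): 1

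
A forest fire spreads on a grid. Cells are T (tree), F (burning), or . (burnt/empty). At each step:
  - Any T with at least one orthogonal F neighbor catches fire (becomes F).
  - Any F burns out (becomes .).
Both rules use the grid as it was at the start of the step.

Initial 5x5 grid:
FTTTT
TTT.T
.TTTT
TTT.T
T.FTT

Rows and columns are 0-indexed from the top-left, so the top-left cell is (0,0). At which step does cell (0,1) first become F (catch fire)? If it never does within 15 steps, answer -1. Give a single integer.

Step 1: cell (0,1)='F' (+4 fires, +2 burnt)
  -> target ignites at step 1
Step 2: cell (0,1)='.' (+5 fires, +4 burnt)
Step 3: cell (0,1)='.' (+6 fires, +5 burnt)
Step 4: cell (0,1)='.' (+3 fires, +6 burnt)
Step 5: cell (0,1)='.' (+1 fires, +3 burnt)
Step 6: cell (0,1)='.' (+0 fires, +1 burnt)
  fire out at step 6

1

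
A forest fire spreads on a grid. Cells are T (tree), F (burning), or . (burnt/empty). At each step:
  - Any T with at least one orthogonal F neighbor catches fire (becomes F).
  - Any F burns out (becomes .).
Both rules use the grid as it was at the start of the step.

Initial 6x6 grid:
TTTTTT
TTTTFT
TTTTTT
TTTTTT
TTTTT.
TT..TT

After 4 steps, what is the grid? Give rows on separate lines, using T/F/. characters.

Step 1: 4 trees catch fire, 1 burn out
  TTTTFT
  TTTF.F
  TTTTFT
  TTTTTT
  TTTTT.
  TT..TT
Step 2: 6 trees catch fire, 4 burn out
  TTTF.F
  TTF...
  TTTF.F
  TTTTFT
  TTTTT.
  TT..TT
Step 3: 6 trees catch fire, 6 burn out
  TTF...
  TF....
  TTF...
  TTTF.F
  TTTTF.
  TT..TT
Step 4: 6 trees catch fire, 6 burn out
  TF....
  F.....
  TF....
  TTF...
  TTTF..
  TT..FT

TF....
F.....
TF....
TTF...
TTTF..
TT..FT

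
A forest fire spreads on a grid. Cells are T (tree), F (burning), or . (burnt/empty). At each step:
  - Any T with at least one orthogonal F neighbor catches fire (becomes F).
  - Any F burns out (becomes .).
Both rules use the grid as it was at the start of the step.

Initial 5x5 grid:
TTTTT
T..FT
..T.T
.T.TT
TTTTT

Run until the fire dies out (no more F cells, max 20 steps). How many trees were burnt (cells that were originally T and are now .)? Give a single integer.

Answer: 16

Derivation:
Step 1: +2 fires, +1 burnt (F count now 2)
Step 2: +3 fires, +2 burnt (F count now 3)
Step 3: +2 fires, +3 burnt (F count now 2)
Step 4: +3 fires, +2 burnt (F count now 3)
Step 5: +2 fires, +3 burnt (F count now 2)
Step 6: +1 fires, +2 burnt (F count now 1)
Step 7: +1 fires, +1 burnt (F count now 1)
Step 8: +2 fires, +1 burnt (F count now 2)
Step 9: +0 fires, +2 burnt (F count now 0)
Fire out after step 9
Initially T: 17, now '.': 24
Total burnt (originally-T cells now '.'): 16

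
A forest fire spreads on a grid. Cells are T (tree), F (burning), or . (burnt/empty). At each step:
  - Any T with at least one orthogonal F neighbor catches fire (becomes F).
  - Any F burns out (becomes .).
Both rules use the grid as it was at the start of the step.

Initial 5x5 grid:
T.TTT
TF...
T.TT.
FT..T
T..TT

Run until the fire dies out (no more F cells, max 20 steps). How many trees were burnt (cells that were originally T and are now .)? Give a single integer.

Step 1: +4 fires, +2 burnt (F count now 4)
Step 2: +1 fires, +4 burnt (F count now 1)
Step 3: +0 fires, +1 burnt (F count now 0)
Fire out after step 3
Initially T: 13, now '.': 17
Total burnt (originally-T cells now '.'): 5

Answer: 5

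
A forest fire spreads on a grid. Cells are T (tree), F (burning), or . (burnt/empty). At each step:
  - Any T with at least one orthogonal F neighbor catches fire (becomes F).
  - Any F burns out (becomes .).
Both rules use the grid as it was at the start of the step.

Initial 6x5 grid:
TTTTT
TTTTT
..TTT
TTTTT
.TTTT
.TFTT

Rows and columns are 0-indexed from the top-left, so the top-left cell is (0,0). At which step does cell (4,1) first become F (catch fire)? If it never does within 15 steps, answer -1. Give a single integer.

Step 1: cell (4,1)='T' (+3 fires, +1 burnt)
Step 2: cell (4,1)='F' (+4 fires, +3 burnt)
  -> target ignites at step 2
Step 3: cell (4,1)='.' (+4 fires, +4 burnt)
Step 4: cell (4,1)='.' (+4 fires, +4 burnt)
Step 5: cell (4,1)='.' (+4 fires, +4 burnt)
Step 6: cell (4,1)='.' (+4 fires, +4 burnt)
Step 7: cell (4,1)='.' (+2 fires, +4 burnt)
Step 8: cell (4,1)='.' (+0 fires, +2 burnt)
  fire out at step 8

2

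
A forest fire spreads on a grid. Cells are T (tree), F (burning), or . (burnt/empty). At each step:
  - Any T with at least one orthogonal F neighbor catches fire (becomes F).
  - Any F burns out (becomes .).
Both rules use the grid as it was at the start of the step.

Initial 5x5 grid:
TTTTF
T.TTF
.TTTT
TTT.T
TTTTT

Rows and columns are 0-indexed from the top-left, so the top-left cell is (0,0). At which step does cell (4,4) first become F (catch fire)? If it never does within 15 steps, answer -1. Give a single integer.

Step 1: cell (4,4)='T' (+3 fires, +2 burnt)
Step 2: cell (4,4)='T' (+4 fires, +3 burnt)
Step 3: cell (4,4)='F' (+3 fires, +4 burnt)
  -> target ignites at step 3
Step 4: cell (4,4)='.' (+4 fires, +3 burnt)
Step 5: cell (4,4)='.' (+3 fires, +4 burnt)
Step 6: cell (4,4)='.' (+2 fires, +3 burnt)
Step 7: cell (4,4)='.' (+1 fires, +2 burnt)
Step 8: cell (4,4)='.' (+0 fires, +1 burnt)
  fire out at step 8

3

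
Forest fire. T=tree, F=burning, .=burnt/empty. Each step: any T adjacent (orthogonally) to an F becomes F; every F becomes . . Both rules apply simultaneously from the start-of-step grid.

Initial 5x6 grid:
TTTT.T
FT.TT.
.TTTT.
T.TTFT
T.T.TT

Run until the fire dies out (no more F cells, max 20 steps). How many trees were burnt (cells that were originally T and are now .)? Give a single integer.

Step 1: +6 fires, +2 burnt (F count now 6)
Step 2: +6 fires, +6 burnt (F count now 6)
Step 3: +4 fires, +6 burnt (F count now 4)
Step 4: +1 fires, +4 burnt (F count now 1)
Step 5: +0 fires, +1 burnt (F count now 0)
Fire out after step 5
Initially T: 20, now '.': 27
Total burnt (originally-T cells now '.'): 17

Answer: 17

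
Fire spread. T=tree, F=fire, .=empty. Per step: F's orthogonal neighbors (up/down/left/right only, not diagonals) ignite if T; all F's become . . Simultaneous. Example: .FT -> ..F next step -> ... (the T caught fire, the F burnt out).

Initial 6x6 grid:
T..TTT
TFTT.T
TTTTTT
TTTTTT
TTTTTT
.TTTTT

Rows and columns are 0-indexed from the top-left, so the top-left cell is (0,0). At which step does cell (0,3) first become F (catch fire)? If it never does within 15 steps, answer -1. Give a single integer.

Step 1: cell (0,3)='T' (+3 fires, +1 burnt)
Step 2: cell (0,3)='T' (+5 fires, +3 burnt)
Step 3: cell (0,3)='F' (+5 fires, +5 burnt)
  -> target ignites at step 3
Step 4: cell (0,3)='.' (+6 fires, +5 burnt)
Step 5: cell (0,3)='.' (+5 fires, +6 burnt)
Step 6: cell (0,3)='.' (+4 fires, +5 burnt)
Step 7: cell (0,3)='.' (+2 fires, +4 burnt)
Step 8: cell (0,3)='.' (+1 fires, +2 burnt)
Step 9: cell (0,3)='.' (+0 fires, +1 burnt)
  fire out at step 9

3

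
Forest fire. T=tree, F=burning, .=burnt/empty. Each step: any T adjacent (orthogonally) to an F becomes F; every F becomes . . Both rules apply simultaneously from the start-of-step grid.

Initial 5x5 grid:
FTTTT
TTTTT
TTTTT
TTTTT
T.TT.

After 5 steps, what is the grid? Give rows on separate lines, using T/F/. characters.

Step 1: 2 trees catch fire, 1 burn out
  .FTTT
  FTTTT
  TTTTT
  TTTTT
  T.TT.
Step 2: 3 trees catch fire, 2 burn out
  ..FTT
  .FTTT
  FTTTT
  TTTTT
  T.TT.
Step 3: 4 trees catch fire, 3 burn out
  ...FT
  ..FTT
  .FTTT
  FTTTT
  T.TT.
Step 4: 5 trees catch fire, 4 burn out
  ....F
  ...FT
  ..FTT
  .FTTT
  F.TT.
Step 5: 3 trees catch fire, 5 burn out
  .....
  ....F
  ...FT
  ..FTT
  ..TT.

.....
....F
...FT
..FTT
..TT.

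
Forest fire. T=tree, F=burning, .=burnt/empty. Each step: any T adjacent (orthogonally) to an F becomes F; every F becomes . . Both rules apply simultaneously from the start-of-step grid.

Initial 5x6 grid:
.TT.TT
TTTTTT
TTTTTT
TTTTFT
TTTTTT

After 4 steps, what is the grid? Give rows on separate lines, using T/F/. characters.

Step 1: 4 trees catch fire, 1 burn out
  .TT.TT
  TTTTTT
  TTTTFT
  TTTF.F
  TTTTFT
Step 2: 6 trees catch fire, 4 burn out
  .TT.TT
  TTTTFT
  TTTF.F
  TTF...
  TTTF.F
Step 3: 6 trees catch fire, 6 burn out
  .TT.FT
  TTTF.F
  TTF...
  TF....
  TTF...
Step 4: 5 trees catch fire, 6 burn out
  .TT..F
  TTF...
  TF....
  F.....
  TF....

.TT..F
TTF...
TF....
F.....
TF....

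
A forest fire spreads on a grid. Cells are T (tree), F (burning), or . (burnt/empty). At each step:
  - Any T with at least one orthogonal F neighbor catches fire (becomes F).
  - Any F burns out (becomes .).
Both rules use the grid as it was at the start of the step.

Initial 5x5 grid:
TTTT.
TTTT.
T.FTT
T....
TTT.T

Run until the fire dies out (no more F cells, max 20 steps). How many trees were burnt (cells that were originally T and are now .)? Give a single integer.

Step 1: +2 fires, +1 burnt (F count now 2)
Step 2: +4 fires, +2 burnt (F count now 4)
Step 3: +3 fires, +4 burnt (F count now 3)
Step 4: +2 fires, +3 burnt (F count now 2)
Step 5: +1 fires, +2 burnt (F count now 1)
Step 6: +1 fires, +1 burnt (F count now 1)
Step 7: +1 fires, +1 burnt (F count now 1)
Step 8: +1 fires, +1 burnt (F count now 1)
Step 9: +0 fires, +1 burnt (F count now 0)
Fire out after step 9
Initially T: 16, now '.': 24
Total burnt (originally-T cells now '.'): 15

Answer: 15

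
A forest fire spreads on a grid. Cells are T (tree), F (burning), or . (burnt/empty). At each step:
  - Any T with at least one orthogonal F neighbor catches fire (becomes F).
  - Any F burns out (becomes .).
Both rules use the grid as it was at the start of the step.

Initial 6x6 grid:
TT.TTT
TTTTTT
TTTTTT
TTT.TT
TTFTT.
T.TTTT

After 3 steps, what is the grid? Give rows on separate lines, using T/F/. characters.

Step 1: 4 trees catch fire, 1 burn out
  TT.TTT
  TTTTTT
  TTTTTT
  TTF.TT
  TF.FT.
  T.FTTT
Step 2: 5 trees catch fire, 4 burn out
  TT.TTT
  TTTTTT
  TTFTTT
  TF..TT
  F...F.
  T..FTT
Step 3: 7 trees catch fire, 5 burn out
  TT.TTT
  TTFTTT
  TF.FTT
  F...FT
  ......
  F...FT

TT.TTT
TTFTTT
TF.FTT
F...FT
......
F...FT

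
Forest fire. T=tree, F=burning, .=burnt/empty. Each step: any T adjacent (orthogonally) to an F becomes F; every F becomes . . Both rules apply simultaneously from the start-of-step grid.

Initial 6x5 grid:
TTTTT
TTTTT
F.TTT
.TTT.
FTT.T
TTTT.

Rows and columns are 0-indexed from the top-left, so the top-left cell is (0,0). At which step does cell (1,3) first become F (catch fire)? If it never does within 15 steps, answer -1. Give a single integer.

Step 1: cell (1,3)='T' (+3 fires, +2 burnt)
Step 2: cell (1,3)='T' (+5 fires, +3 burnt)
Step 3: cell (1,3)='T' (+4 fires, +5 burnt)
Step 4: cell (1,3)='F' (+5 fires, +4 burnt)
  -> target ignites at step 4
Step 5: cell (1,3)='.' (+3 fires, +5 burnt)
Step 6: cell (1,3)='.' (+2 fires, +3 burnt)
Step 7: cell (1,3)='.' (+0 fires, +2 burnt)
  fire out at step 7

4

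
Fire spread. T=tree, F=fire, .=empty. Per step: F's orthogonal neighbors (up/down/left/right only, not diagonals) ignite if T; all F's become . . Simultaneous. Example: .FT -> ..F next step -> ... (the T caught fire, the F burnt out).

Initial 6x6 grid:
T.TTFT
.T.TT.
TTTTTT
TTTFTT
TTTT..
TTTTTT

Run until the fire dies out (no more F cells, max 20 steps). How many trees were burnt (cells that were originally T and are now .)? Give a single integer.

Step 1: +7 fires, +2 burnt (F count now 7)
Step 2: +8 fires, +7 burnt (F count now 8)
Step 3: +6 fires, +8 burnt (F count now 6)
Step 4: +5 fires, +6 burnt (F count now 5)
Step 5: +1 fires, +5 burnt (F count now 1)
Step 6: +0 fires, +1 burnt (F count now 0)
Fire out after step 6
Initially T: 28, now '.': 35
Total burnt (originally-T cells now '.'): 27

Answer: 27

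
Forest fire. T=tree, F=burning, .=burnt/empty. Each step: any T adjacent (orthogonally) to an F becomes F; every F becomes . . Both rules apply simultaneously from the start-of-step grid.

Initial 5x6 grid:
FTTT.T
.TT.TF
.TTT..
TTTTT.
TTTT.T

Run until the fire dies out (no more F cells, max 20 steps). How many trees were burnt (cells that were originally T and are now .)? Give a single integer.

Answer: 19

Derivation:
Step 1: +3 fires, +2 burnt (F count now 3)
Step 2: +2 fires, +3 burnt (F count now 2)
Step 3: +3 fires, +2 burnt (F count now 3)
Step 4: +2 fires, +3 burnt (F count now 2)
Step 5: +4 fires, +2 burnt (F count now 4)
Step 6: +3 fires, +4 burnt (F count now 3)
Step 7: +2 fires, +3 burnt (F count now 2)
Step 8: +0 fires, +2 burnt (F count now 0)
Fire out after step 8
Initially T: 20, now '.': 29
Total burnt (originally-T cells now '.'): 19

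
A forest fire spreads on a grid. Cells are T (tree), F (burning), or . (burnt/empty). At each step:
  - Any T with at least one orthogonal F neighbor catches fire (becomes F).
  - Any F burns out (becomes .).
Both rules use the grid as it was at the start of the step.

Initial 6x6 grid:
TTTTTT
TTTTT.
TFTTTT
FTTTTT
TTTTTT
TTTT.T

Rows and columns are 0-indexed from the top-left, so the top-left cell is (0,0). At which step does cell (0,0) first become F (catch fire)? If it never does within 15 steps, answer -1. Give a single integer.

Step 1: cell (0,0)='T' (+5 fires, +2 burnt)
Step 2: cell (0,0)='T' (+7 fires, +5 burnt)
Step 3: cell (0,0)='F' (+7 fires, +7 burnt)
  -> target ignites at step 3
Step 4: cell (0,0)='.' (+6 fires, +7 burnt)
Step 5: cell (0,0)='.' (+4 fires, +6 burnt)
Step 6: cell (0,0)='.' (+2 fires, +4 burnt)
Step 7: cell (0,0)='.' (+1 fires, +2 burnt)
Step 8: cell (0,0)='.' (+0 fires, +1 burnt)
  fire out at step 8

3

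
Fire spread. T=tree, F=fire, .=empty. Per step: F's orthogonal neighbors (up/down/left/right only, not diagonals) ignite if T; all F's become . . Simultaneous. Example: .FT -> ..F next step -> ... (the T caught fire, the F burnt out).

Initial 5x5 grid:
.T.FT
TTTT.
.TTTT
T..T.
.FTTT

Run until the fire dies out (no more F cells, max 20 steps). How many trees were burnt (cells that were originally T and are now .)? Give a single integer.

Step 1: +3 fires, +2 burnt (F count now 3)
Step 2: +3 fires, +3 burnt (F count now 3)
Step 3: +5 fires, +3 burnt (F count now 5)
Step 4: +3 fires, +5 burnt (F count now 3)
Step 5: +0 fires, +3 burnt (F count now 0)
Fire out after step 5
Initially T: 15, now '.': 24
Total burnt (originally-T cells now '.'): 14

Answer: 14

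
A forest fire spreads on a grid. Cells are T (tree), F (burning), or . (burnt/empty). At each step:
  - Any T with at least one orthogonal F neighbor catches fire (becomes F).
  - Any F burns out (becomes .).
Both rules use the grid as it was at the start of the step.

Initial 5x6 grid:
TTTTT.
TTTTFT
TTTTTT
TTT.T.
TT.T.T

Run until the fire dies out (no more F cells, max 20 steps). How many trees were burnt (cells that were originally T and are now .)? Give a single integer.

Step 1: +4 fires, +1 burnt (F count now 4)
Step 2: +5 fires, +4 burnt (F count now 5)
Step 3: +3 fires, +5 burnt (F count now 3)
Step 4: +4 fires, +3 burnt (F count now 4)
Step 5: +3 fires, +4 burnt (F count now 3)
Step 6: +2 fires, +3 burnt (F count now 2)
Step 7: +1 fires, +2 burnt (F count now 1)
Step 8: +0 fires, +1 burnt (F count now 0)
Fire out after step 8
Initially T: 24, now '.': 28
Total burnt (originally-T cells now '.'): 22

Answer: 22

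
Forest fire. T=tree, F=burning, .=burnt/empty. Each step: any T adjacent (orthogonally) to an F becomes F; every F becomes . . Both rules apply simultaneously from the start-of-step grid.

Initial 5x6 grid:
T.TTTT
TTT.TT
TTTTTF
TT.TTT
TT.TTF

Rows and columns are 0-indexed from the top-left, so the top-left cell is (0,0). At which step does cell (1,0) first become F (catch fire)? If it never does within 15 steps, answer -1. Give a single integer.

Step 1: cell (1,0)='T' (+4 fires, +2 burnt)
Step 2: cell (1,0)='T' (+5 fires, +4 burnt)
Step 3: cell (1,0)='T' (+3 fires, +5 burnt)
Step 4: cell (1,0)='T' (+3 fires, +3 burnt)
Step 5: cell (1,0)='T' (+4 fires, +3 burnt)
Step 6: cell (1,0)='F' (+3 fires, +4 burnt)
  -> target ignites at step 6
Step 7: cell (1,0)='.' (+2 fires, +3 burnt)
Step 8: cell (1,0)='.' (+0 fires, +2 burnt)
  fire out at step 8

6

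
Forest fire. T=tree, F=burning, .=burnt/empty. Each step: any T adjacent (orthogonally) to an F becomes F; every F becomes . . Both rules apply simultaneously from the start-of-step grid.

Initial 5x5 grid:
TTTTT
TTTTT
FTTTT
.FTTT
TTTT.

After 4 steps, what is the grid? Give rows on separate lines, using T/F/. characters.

Step 1: 4 trees catch fire, 2 burn out
  TTTTT
  FTTTT
  .FTTT
  ..FTT
  TFTT.
Step 2: 6 trees catch fire, 4 burn out
  FTTTT
  .FTTT
  ..FTT
  ...FT
  F.FT.
Step 3: 5 trees catch fire, 6 burn out
  .FTTT
  ..FTT
  ...FT
  ....F
  ...F.
Step 4: 3 trees catch fire, 5 burn out
  ..FTT
  ...FT
  ....F
  .....
  .....

..FTT
...FT
....F
.....
.....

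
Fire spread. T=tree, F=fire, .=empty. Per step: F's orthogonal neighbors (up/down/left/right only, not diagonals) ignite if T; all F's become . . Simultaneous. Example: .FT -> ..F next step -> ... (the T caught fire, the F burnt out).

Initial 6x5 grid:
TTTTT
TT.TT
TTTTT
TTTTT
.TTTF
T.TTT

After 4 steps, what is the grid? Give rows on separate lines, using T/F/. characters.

Step 1: 3 trees catch fire, 1 burn out
  TTTTT
  TT.TT
  TTTTT
  TTTTF
  .TTF.
  T.TTF
Step 2: 4 trees catch fire, 3 burn out
  TTTTT
  TT.TT
  TTTTF
  TTTF.
  .TF..
  T.TF.
Step 3: 5 trees catch fire, 4 burn out
  TTTTT
  TT.TF
  TTTF.
  TTF..
  .F...
  T.F..
Step 4: 4 trees catch fire, 5 burn out
  TTTTF
  TT.F.
  TTF..
  TF...
  .....
  T....

TTTTF
TT.F.
TTF..
TF...
.....
T....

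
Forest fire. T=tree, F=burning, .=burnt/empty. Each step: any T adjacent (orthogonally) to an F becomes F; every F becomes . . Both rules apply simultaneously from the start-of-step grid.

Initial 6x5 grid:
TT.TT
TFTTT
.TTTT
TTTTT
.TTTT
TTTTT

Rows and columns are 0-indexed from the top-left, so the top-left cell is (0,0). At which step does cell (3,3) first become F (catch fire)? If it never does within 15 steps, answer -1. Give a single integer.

Step 1: cell (3,3)='T' (+4 fires, +1 burnt)
Step 2: cell (3,3)='T' (+4 fires, +4 burnt)
Step 3: cell (3,3)='T' (+6 fires, +4 burnt)
Step 4: cell (3,3)='F' (+5 fires, +6 burnt)
  -> target ignites at step 4
Step 5: cell (3,3)='.' (+4 fires, +5 burnt)
Step 6: cell (3,3)='.' (+2 fires, +4 burnt)
Step 7: cell (3,3)='.' (+1 fires, +2 burnt)
Step 8: cell (3,3)='.' (+0 fires, +1 burnt)
  fire out at step 8

4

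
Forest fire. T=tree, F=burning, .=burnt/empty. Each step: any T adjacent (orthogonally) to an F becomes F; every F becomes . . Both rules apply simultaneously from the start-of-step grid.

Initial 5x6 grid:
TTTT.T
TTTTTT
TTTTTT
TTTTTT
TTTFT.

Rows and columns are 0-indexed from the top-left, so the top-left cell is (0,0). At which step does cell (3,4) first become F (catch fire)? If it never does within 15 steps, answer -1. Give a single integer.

Step 1: cell (3,4)='T' (+3 fires, +1 burnt)
Step 2: cell (3,4)='F' (+4 fires, +3 burnt)
  -> target ignites at step 2
Step 3: cell (3,4)='.' (+6 fires, +4 burnt)
Step 4: cell (3,4)='.' (+6 fires, +6 burnt)
Step 5: cell (3,4)='.' (+4 fires, +6 burnt)
Step 6: cell (3,4)='.' (+3 fires, +4 burnt)
Step 7: cell (3,4)='.' (+1 fires, +3 burnt)
Step 8: cell (3,4)='.' (+0 fires, +1 burnt)
  fire out at step 8

2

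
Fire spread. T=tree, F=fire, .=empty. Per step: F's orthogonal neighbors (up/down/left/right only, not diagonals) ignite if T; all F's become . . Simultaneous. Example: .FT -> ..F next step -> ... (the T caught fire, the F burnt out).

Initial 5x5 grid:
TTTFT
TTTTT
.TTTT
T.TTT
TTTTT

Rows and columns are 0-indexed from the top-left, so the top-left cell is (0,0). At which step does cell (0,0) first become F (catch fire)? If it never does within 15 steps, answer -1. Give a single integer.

Step 1: cell (0,0)='T' (+3 fires, +1 burnt)
Step 2: cell (0,0)='T' (+4 fires, +3 burnt)
Step 3: cell (0,0)='F' (+5 fires, +4 burnt)
  -> target ignites at step 3
Step 4: cell (0,0)='.' (+5 fires, +5 burnt)
Step 5: cell (0,0)='.' (+2 fires, +5 burnt)
Step 6: cell (0,0)='.' (+1 fires, +2 burnt)
Step 7: cell (0,0)='.' (+1 fires, +1 burnt)
Step 8: cell (0,0)='.' (+1 fires, +1 burnt)
Step 9: cell (0,0)='.' (+0 fires, +1 burnt)
  fire out at step 9

3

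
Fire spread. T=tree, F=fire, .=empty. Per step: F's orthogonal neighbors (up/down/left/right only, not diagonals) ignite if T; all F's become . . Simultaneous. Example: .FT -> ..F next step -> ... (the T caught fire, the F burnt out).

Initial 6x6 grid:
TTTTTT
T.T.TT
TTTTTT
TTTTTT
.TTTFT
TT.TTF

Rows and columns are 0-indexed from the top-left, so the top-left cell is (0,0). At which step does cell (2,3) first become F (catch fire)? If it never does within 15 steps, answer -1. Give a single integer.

Step 1: cell (2,3)='T' (+4 fires, +2 burnt)
Step 2: cell (2,3)='T' (+5 fires, +4 burnt)
Step 3: cell (2,3)='F' (+5 fires, +5 burnt)
  -> target ignites at step 3
Step 4: cell (2,3)='.' (+5 fires, +5 burnt)
Step 5: cell (2,3)='.' (+6 fires, +5 burnt)
Step 6: cell (2,3)='.' (+2 fires, +6 burnt)
Step 7: cell (2,3)='.' (+2 fires, +2 burnt)
Step 8: cell (2,3)='.' (+1 fires, +2 burnt)
Step 9: cell (2,3)='.' (+0 fires, +1 burnt)
  fire out at step 9

3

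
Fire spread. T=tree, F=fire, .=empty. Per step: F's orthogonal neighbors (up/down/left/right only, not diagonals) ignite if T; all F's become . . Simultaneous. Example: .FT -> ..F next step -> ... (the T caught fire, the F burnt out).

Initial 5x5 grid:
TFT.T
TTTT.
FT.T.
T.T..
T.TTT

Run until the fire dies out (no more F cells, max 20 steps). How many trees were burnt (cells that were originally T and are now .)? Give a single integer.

Step 1: +6 fires, +2 burnt (F count now 6)
Step 2: +2 fires, +6 burnt (F count now 2)
Step 3: +1 fires, +2 burnt (F count now 1)
Step 4: +1 fires, +1 burnt (F count now 1)
Step 5: +0 fires, +1 burnt (F count now 0)
Fire out after step 5
Initially T: 15, now '.': 20
Total burnt (originally-T cells now '.'): 10

Answer: 10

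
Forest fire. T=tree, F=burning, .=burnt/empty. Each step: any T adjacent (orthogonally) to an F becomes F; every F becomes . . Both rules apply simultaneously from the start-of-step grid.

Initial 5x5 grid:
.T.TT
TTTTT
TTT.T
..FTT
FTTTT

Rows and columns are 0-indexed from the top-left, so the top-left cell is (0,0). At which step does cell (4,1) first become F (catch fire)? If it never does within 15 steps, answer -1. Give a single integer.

Step 1: cell (4,1)='F' (+4 fires, +2 burnt)
  -> target ignites at step 1
Step 2: cell (4,1)='.' (+4 fires, +4 burnt)
Step 3: cell (4,1)='.' (+5 fires, +4 burnt)
Step 4: cell (4,1)='.' (+4 fires, +5 burnt)
Step 5: cell (4,1)='.' (+1 fires, +4 burnt)
Step 6: cell (4,1)='.' (+0 fires, +1 burnt)
  fire out at step 6

1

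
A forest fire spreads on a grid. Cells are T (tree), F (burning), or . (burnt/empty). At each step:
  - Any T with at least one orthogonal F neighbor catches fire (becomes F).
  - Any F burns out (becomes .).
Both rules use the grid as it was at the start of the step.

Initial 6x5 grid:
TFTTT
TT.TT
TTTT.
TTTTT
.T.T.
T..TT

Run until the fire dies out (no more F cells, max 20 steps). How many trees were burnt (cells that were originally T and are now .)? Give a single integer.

Step 1: +3 fires, +1 burnt (F count now 3)
Step 2: +3 fires, +3 burnt (F count now 3)
Step 3: +5 fires, +3 burnt (F count now 5)
Step 4: +5 fires, +5 burnt (F count now 5)
Step 5: +1 fires, +5 burnt (F count now 1)
Step 6: +2 fires, +1 burnt (F count now 2)
Step 7: +1 fires, +2 burnt (F count now 1)
Step 8: +1 fires, +1 burnt (F count now 1)
Step 9: +0 fires, +1 burnt (F count now 0)
Fire out after step 9
Initially T: 22, now '.': 29
Total burnt (originally-T cells now '.'): 21

Answer: 21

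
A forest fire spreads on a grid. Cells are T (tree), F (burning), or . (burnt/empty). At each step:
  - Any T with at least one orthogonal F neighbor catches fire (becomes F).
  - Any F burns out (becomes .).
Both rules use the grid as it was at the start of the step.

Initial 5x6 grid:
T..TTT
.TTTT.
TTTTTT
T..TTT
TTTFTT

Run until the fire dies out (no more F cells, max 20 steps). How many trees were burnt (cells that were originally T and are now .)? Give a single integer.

Step 1: +3 fires, +1 burnt (F count now 3)
Step 2: +4 fires, +3 burnt (F count now 4)
Step 3: +5 fires, +4 burnt (F count now 5)
Step 4: +6 fires, +5 burnt (F count now 6)
Step 5: +3 fires, +6 burnt (F count now 3)
Step 6: +1 fires, +3 burnt (F count now 1)
Step 7: +0 fires, +1 burnt (F count now 0)
Fire out after step 7
Initially T: 23, now '.': 29
Total burnt (originally-T cells now '.'): 22

Answer: 22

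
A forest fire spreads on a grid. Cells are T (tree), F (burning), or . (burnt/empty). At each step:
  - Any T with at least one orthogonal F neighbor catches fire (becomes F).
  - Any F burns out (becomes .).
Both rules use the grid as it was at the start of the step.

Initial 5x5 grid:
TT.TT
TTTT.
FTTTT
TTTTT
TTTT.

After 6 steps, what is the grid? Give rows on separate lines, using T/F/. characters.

Step 1: 3 trees catch fire, 1 burn out
  TT.TT
  FTTT.
  .FTTT
  FTTTT
  TTTT.
Step 2: 5 trees catch fire, 3 burn out
  FT.TT
  .FTT.
  ..FTT
  .FTTT
  FTTT.
Step 3: 5 trees catch fire, 5 burn out
  .F.TT
  ..FT.
  ...FT
  ..FTT
  .FTT.
Step 4: 4 trees catch fire, 5 burn out
  ...TT
  ...F.
  ....F
  ...FT
  ..FT.
Step 5: 3 trees catch fire, 4 burn out
  ...FT
  .....
  .....
  ....F
  ...F.
Step 6: 1 trees catch fire, 3 burn out
  ....F
  .....
  .....
  .....
  .....

....F
.....
.....
.....
.....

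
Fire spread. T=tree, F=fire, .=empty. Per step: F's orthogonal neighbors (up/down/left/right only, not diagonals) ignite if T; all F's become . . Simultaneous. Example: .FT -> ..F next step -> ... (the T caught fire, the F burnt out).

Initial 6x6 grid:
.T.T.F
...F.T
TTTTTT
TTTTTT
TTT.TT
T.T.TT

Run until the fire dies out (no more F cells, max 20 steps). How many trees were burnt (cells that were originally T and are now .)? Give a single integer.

Answer: 23

Derivation:
Step 1: +3 fires, +2 burnt (F count now 3)
Step 2: +4 fires, +3 burnt (F count now 4)
Step 3: +4 fires, +4 burnt (F count now 4)
Step 4: +5 fires, +4 burnt (F count now 5)
Step 5: +5 fires, +5 burnt (F count now 5)
Step 6: +1 fires, +5 burnt (F count now 1)
Step 7: +1 fires, +1 burnt (F count now 1)
Step 8: +0 fires, +1 burnt (F count now 0)
Fire out after step 8
Initially T: 24, now '.': 35
Total burnt (originally-T cells now '.'): 23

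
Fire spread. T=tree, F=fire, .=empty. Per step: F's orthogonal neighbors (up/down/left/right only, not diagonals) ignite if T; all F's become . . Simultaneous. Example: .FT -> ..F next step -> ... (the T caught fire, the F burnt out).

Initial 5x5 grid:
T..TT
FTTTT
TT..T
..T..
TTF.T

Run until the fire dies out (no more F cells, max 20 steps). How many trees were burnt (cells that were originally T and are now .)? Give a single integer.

Answer: 13

Derivation:
Step 1: +5 fires, +2 burnt (F count now 5)
Step 2: +3 fires, +5 burnt (F count now 3)
Step 3: +1 fires, +3 burnt (F count now 1)
Step 4: +2 fires, +1 burnt (F count now 2)
Step 5: +2 fires, +2 burnt (F count now 2)
Step 6: +0 fires, +2 burnt (F count now 0)
Fire out after step 6
Initially T: 14, now '.': 24
Total burnt (originally-T cells now '.'): 13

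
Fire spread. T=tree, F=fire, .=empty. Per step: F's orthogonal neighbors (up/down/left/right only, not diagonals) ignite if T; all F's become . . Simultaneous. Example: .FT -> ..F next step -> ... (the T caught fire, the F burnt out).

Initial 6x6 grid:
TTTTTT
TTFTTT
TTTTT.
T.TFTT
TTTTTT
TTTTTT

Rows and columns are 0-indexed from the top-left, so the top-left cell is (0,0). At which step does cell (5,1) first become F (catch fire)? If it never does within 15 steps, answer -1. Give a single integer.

Step 1: cell (5,1)='T' (+8 fires, +2 burnt)
Step 2: cell (5,1)='T' (+10 fires, +8 burnt)
Step 3: cell (5,1)='T' (+8 fires, +10 burnt)
Step 4: cell (5,1)='F' (+5 fires, +8 burnt)
  -> target ignites at step 4
Step 5: cell (5,1)='.' (+1 fires, +5 burnt)
Step 6: cell (5,1)='.' (+0 fires, +1 burnt)
  fire out at step 6

4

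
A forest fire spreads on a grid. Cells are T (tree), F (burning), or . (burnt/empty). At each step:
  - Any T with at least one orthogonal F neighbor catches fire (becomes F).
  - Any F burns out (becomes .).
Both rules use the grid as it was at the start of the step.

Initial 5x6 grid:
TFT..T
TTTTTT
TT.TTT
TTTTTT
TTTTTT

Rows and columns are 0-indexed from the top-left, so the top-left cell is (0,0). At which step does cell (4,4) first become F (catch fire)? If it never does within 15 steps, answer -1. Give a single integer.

Step 1: cell (4,4)='T' (+3 fires, +1 burnt)
Step 2: cell (4,4)='T' (+3 fires, +3 burnt)
Step 3: cell (4,4)='T' (+3 fires, +3 burnt)
Step 4: cell (4,4)='T' (+5 fires, +3 burnt)
Step 5: cell (4,4)='T' (+5 fires, +5 burnt)
Step 6: cell (4,4)='T' (+4 fires, +5 burnt)
Step 7: cell (4,4)='F' (+2 fires, +4 burnt)
  -> target ignites at step 7
Step 8: cell (4,4)='.' (+1 fires, +2 burnt)
Step 9: cell (4,4)='.' (+0 fires, +1 burnt)
  fire out at step 9

7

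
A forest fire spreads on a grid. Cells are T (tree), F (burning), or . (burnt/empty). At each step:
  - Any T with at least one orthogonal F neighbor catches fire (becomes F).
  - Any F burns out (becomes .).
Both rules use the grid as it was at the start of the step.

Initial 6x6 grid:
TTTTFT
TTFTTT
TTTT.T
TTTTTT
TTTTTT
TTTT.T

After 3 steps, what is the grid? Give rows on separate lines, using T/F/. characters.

Step 1: 7 trees catch fire, 2 burn out
  TTFF.F
  TF.FFT
  TTFT.T
  TTTTTT
  TTTTTT
  TTTT.T
Step 2: 6 trees catch fire, 7 burn out
  TF....
  F....F
  TF.F.T
  TTFTTT
  TTTTTT
  TTTT.T
Step 3: 6 trees catch fire, 6 burn out
  F.....
  ......
  F....F
  TF.FTT
  TTFTTT
  TTTT.T

F.....
......
F....F
TF.FTT
TTFTTT
TTTT.T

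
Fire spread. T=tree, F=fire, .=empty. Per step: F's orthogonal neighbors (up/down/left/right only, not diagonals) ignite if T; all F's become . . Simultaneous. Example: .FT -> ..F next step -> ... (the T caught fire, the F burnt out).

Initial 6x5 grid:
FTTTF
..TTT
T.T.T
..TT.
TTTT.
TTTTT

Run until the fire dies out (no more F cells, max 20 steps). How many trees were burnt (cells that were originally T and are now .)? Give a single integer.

Answer: 19

Derivation:
Step 1: +3 fires, +2 burnt (F count now 3)
Step 2: +3 fires, +3 burnt (F count now 3)
Step 3: +1 fires, +3 burnt (F count now 1)
Step 4: +1 fires, +1 burnt (F count now 1)
Step 5: +1 fires, +1 burnt (F count now 1)
Step 6: +2 fires, +1 burnt (F count now 2)
Step 7: +3 fires, +2 burnt (F count now 3)
Step 8: +3 fires, +3 burnt (F count now 3)
Step 9: +2 fires, +3 burnt (F count now 2)
Step 10: +0 fires, +2 burnt (F count now 0)
Fire out after step 10
Initially T: 20, now '.': 29
Total burnt (originally-T cells now '.'): 19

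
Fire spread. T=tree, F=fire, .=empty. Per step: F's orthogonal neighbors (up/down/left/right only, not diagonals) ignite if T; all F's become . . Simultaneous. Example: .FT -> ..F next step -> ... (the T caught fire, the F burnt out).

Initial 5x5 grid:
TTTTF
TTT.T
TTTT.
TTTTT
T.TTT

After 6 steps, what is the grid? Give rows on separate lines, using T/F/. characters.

Step 1: 2 trees catch fire, 1 burn out
  TTTF.
  TTT.F
  TTTT.
  TTTTT
  T.TTT
Step 2: 1 trees catch fire, 2 burn out
  TTF..
  TTT..
  TTTT.
  TTTTT
  T.TTT
Step 3: 2 trees catch fire, 1 burn out
  TF...
  TTF..
  TTTT.
  TTTTT
  T.TTT
Step 4: 3 trees catch fire, 2 burn out
  F....
  TF...
  TTFT.
  TTTTT
  T.TTT
Step 5: 4 trees catch fire, 3 burn out
  .....
  F....
  TF.F.
  TTFTT
  T.TTT
Step 6: 4 trees catch fire, 4 burn out
  .....
  .....
  F....
  TF.FT
  T.FTT

.....
.....
F....
TF.FT
T.FTT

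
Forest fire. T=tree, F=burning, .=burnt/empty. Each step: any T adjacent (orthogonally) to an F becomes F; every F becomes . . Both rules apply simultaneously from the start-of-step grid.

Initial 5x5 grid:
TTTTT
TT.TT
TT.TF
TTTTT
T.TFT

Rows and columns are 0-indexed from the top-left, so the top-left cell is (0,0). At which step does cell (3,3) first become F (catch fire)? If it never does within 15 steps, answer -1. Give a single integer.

Step 1: cell (3,3)='F' (+6 fires, +2 burnt)
  -> target ignites at step 1
Step 2: cell (3,3)='.' (+3 fires, +6 burnt)
Step 3: cell (3,3)='.' (+2 fires, +3 burnt)
Step 4: cell (3,3)='.' (+3 fires, +2 burnt)
Step 5: cell (3,3)='.' (+4 fires, +3 burnt)
Step 6: cell (3,3)='.' (+2 fires, +4 burnt)
Step 7: cell (3,3)='.' (+0 fires, +2 burnt)
  fire out at step 7

1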